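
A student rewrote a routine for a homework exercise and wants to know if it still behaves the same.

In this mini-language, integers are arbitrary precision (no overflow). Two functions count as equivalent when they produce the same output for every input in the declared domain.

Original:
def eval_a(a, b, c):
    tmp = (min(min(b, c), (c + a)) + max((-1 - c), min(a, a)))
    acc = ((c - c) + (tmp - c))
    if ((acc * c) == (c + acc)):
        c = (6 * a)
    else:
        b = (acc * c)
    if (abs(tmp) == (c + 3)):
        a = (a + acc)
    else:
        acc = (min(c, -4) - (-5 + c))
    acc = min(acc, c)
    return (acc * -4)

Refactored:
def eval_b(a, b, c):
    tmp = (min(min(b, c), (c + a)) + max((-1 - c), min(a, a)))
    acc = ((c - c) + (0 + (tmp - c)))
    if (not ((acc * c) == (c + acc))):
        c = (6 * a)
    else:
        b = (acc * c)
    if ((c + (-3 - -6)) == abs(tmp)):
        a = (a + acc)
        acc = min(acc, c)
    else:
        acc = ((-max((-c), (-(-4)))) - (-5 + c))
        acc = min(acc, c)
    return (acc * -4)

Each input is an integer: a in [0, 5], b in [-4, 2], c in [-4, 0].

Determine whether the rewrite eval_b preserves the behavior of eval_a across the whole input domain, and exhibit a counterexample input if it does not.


Run the pair on a=0, b=-4, c=-4.
eval_a: tmp := -1 | acc := 3 | ((acc * c) == (c + acc)): false | b := -12 | (abs(tmp) == (c + 3)): false | acc := 5 | acc := -4 | result 16
eval_b: tmp := -1 | acc := 3 | (not ((acc * c) == (c + acc))): true | c := 0 | ((c + (-3 - -6)) == abs(tmp)): false | acc := 1 | acc := 0 | result 0
16 against 0: the behavior changed.
verdict: not equivalent; witness: a=0, b=-4, c=-4


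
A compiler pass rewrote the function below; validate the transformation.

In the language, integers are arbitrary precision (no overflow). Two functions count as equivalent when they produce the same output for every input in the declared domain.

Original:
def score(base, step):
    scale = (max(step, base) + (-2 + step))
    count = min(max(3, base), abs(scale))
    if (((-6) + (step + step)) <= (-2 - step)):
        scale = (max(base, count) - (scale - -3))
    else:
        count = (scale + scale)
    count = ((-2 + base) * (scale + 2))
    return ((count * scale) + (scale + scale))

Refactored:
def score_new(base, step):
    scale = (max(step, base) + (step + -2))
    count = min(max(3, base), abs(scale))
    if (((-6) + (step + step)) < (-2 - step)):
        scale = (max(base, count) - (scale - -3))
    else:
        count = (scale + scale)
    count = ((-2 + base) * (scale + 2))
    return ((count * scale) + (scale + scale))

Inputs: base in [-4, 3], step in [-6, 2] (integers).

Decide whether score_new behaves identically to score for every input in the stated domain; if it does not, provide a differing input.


The suspicious edit (`(((-6) + (step + step)) <= (-2 - step))` became `(((-6) + (step + step)) < (-2 - step))`) never changes the result for any input inside the declared domain.
As a probe, take base=-1, step=-5: score runs scale=-8, then count=3, then (((-6) + (step + step)) <= (-2 - step)) is true, then scale=8, then count=-30, then returns -224; score_new runs scale=-8, then count=3, then (((-6) + (step + step)) < (-2 - step)) is true, then scale=8, then count=-30, then returns -224; both end at -224.
An exhaustive pass over the 72 declared inputs shows identical outputs.
verdict: equivalent


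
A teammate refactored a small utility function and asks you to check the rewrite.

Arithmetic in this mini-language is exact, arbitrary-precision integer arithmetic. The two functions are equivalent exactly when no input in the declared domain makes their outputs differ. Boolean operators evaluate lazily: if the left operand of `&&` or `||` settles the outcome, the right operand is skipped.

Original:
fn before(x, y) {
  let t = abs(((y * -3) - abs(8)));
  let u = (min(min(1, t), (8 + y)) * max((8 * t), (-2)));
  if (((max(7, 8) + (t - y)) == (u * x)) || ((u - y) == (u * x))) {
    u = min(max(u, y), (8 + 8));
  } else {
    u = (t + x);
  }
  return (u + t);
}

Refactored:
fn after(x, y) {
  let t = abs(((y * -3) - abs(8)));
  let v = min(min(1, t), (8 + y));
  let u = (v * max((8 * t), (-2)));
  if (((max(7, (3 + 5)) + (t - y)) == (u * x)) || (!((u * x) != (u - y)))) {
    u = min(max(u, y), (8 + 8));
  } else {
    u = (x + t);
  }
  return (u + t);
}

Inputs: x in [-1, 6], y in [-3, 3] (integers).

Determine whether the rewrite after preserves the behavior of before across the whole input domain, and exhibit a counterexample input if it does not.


The two are interchangeable: statement counts differ; also comparison usage differs; also local variable names differ; also boolean connective usage differs; also arithmetic usage differs; also constant usage differs, and every declared input agrees.
Tracing x=1, y=1: before: t = 11; u = 88; (((max(7, 8) + (t - y)) == (u * x)) || ((u - y) == (u * x))) -> false; u = 12; return 23 | after: t = 11; v = 1; u = 88; (((max(7, (3 + 5)) + (t - y)) == (u * x)) || (!((u * x) != (u - y)))) -> false; u = 12; return 23 — matching result 23.
Across all 56 domain points the two functions coincide.
verdict: equivalent


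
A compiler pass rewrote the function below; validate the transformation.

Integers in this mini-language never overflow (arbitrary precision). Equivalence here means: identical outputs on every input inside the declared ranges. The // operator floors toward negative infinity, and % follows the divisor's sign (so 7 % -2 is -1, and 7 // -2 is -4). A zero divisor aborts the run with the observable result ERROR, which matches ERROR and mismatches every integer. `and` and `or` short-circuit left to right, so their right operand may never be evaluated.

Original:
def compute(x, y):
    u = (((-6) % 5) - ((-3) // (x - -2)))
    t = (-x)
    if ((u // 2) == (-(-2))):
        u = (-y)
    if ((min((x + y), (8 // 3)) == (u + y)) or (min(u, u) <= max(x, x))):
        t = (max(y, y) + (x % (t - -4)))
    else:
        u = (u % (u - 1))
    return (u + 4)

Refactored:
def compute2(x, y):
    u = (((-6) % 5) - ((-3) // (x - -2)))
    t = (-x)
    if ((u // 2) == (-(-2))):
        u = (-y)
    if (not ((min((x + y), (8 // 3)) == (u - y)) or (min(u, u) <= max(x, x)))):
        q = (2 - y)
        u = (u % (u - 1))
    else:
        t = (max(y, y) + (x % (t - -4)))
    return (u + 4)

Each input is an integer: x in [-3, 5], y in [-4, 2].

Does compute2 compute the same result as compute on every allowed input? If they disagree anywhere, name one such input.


Try x=-3, y=2.
compute: u becomes 1; next t becomes 3; next ((u // 2) == (-(-2))) evaluates to false; next ((min((x + y), (8 // 3)) == (u + y)) or (min(u, u) <= max(x, x))) evaluates to false; next hits division by zero so the output is ERROR
compute2: u becomes 1; next t becomes 3; next ((u // 2) == (-(-2))) evaluates to false; next (not ((min((x + y), (8 // 3)) == (u - y)) or (min(u, u) <= max(x, x)))) evaluates to false; next t becomes 6; next final value 5
ERROR and 5 differ, so these are not the same function on this domain.
verdict: not equivalent; witness: x=-3, y=2


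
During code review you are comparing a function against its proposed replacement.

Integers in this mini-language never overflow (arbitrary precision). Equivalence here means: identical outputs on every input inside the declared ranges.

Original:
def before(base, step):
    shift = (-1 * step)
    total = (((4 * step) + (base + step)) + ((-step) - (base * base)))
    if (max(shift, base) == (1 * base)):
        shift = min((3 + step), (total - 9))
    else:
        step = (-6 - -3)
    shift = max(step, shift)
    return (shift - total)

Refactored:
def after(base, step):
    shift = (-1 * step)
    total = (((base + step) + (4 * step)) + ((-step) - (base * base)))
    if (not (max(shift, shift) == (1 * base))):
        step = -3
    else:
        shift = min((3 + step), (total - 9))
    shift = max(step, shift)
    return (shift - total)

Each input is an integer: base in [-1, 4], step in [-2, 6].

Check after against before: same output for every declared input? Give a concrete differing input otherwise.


These are not equivalent — on base=-1, step=2 the outputs split (-4 vs -8).
before: shift=-2, then total=6, then (max(shift, base) == (1 * base)) is true, then shift=-3, then shift=2, then returns -4
after: shift=-2, then total=6, then (not (max(shift, shift) == (1 * base))) is true, then step=-3, then shift=-2, then returns -8
verdict: not equivalent; witness: base=-1, step=2


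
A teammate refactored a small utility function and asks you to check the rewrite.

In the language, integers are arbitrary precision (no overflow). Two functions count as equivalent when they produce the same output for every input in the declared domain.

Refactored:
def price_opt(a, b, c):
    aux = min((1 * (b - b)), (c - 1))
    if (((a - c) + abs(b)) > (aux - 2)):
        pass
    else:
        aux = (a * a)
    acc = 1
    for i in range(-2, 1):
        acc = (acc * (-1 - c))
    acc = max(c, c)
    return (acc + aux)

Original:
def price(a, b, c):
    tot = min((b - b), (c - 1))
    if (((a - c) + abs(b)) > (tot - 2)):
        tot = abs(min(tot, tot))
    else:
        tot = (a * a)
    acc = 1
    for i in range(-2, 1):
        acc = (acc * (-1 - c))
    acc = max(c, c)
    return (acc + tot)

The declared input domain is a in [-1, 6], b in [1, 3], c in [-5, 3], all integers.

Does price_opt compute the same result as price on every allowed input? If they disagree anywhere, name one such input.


On input a=-1, b=1, c=-5, price returns 1 while price_opt returns -11.
verdict: not equivalent; witness: a=-1, b=1, c=-5


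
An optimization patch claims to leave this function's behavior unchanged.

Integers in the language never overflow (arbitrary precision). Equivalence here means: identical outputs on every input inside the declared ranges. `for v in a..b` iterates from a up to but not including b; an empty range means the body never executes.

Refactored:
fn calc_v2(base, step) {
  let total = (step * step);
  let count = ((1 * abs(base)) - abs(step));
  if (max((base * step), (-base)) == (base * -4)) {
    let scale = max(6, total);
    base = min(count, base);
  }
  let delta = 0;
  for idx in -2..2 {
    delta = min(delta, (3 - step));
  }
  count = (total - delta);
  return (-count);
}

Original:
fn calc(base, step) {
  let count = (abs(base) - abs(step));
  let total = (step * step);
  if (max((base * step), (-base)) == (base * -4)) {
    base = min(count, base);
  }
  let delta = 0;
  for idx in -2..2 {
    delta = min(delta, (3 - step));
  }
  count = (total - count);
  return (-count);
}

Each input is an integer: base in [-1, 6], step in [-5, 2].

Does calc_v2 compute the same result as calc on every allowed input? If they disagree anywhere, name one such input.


Take base=-1, step=-5.
calc: count = -4; total = 25; (max((base * step), (-base)) == (base * -4)) -> false; delta = 0; [idx=-2]; delta = 0; [idx=-1]; delta = 0; [idx=0]; delta = 0; [idx=1]; delta = 0; count = 29; return -29
calc_v2: total = 25; count = -4; (max((base * step), (-base)) == (base * -4)) -> false; delta = 0; [idx=-2]; delta = 0; [idx=-1]; delta = 0; [idx=0]; delta = 0; [idx=1]; delta = 0; count = 25; return -25
-29 vs -25 — the two versions disagree here.
verdict: not equivalent; witness: base=-1, step=-5


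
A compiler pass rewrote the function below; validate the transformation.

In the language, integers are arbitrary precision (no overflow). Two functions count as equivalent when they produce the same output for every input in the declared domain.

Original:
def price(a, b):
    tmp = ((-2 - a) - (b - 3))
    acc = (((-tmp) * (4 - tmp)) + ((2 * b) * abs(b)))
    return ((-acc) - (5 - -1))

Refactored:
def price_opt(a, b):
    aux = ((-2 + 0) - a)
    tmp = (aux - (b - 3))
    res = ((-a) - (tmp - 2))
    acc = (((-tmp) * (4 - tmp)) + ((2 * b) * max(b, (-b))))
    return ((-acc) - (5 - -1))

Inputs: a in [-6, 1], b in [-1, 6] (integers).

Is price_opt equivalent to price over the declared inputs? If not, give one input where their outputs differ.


The two versions differ — the changes include arithmetic usage differs; and statement counts differ; and constant usage differs; and min/max/abs usage differs; and local variable names differ.
As a probe, take a=-5, b=2: price runs tmp = 4; acc = 8; return -14; price_opt runs aux = 3; tmp = 4; res = 3; acc = 8; return -14; both end at -14.
Sweeping the whole domain (64 inputs) finds no disagreement.
verdict: equivalent


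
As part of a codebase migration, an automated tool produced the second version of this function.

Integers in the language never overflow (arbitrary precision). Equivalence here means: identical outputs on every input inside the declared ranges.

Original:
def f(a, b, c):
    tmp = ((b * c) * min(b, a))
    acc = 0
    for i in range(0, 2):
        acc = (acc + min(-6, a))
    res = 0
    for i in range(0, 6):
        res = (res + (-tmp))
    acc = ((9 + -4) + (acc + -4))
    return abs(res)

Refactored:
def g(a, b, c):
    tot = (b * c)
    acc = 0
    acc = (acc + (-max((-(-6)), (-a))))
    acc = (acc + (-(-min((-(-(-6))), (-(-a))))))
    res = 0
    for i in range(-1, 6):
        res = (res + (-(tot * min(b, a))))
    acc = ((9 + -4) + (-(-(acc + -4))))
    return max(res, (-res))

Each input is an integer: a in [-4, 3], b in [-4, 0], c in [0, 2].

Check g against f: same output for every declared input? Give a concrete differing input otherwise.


Input a=-4, b=-4, c=1: 96 from f versus 112 from g.
verdict: not equivalent; witness: a=-4, b=-4, c=1


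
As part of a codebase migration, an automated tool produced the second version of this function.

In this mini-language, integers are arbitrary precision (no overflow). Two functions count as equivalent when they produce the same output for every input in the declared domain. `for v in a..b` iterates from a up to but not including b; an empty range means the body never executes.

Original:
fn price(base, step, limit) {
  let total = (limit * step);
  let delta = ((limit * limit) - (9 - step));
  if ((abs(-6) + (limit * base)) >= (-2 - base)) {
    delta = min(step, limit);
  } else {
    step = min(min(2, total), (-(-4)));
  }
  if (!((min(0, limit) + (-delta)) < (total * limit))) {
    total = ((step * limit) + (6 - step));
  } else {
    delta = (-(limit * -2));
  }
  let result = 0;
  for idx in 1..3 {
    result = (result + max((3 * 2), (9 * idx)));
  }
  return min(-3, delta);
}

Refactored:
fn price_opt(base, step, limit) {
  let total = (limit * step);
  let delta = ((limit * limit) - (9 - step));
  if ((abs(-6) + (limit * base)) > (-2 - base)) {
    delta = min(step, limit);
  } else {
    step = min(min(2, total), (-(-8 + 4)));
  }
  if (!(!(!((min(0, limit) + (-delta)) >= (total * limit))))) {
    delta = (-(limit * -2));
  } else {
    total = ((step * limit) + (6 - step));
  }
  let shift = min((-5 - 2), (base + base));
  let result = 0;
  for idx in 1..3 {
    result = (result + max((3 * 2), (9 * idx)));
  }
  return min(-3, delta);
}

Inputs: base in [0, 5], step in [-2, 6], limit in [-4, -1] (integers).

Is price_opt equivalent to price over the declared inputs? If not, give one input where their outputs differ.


The rewrite breaks on base=4, step=0, limit=-3, where the results are -3 and -6.
price: total = 0; delta = 0; ((abs(-6) + (limit * base)) >= (-2 - base)) -> true; delta = -3; (!((min(0, limit) + (-delta)) < (total * limit))) -> true; total = 6; result = 0; [idx=1]; result = 9; [idx=2]; result = 27; return -3
price_opt: total = 0; delta = 0; ((abs(-6) + (limit * base)) > (-2 - base)) -> false; step = 0; (!(!(!((min(0, limit) + (-delta)) >= (total * limit))))) -> true; delta = -6; shift = -7; result = 0; [idx=1]; result = 9; [idx=2]; result = 27; return -6
verdict: not equivalent; witness: base=4, step=0, limit=-3


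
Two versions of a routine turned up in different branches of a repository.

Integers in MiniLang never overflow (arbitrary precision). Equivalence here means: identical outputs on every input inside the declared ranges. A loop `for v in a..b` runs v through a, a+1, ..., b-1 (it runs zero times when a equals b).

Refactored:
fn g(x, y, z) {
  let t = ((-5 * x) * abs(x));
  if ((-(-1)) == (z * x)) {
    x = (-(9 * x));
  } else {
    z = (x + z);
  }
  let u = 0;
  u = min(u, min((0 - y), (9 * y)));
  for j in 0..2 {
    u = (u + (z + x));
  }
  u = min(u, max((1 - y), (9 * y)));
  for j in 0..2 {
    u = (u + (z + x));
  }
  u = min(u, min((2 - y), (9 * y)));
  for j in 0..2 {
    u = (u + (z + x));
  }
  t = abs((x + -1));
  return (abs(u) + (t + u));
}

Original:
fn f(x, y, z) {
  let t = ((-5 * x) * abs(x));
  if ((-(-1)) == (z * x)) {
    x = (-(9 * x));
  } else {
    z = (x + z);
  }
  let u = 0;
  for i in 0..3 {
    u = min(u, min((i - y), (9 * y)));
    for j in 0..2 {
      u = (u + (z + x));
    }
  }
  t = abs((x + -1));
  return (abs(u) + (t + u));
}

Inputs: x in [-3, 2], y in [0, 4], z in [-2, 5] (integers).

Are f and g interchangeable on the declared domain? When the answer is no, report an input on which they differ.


One difference looks behavioral, but it never changes the outcome for any declared input.
As a probe, take x=-1, y=4, z=3: f runs t becomes 5; next ((-(-1)) == (z * x)) evaluates to false; next z becomes 2; next u becomes 0; next at i=0:; next u becomes -4; next at j=0:; next u becomes -3; next at j=1:; next u becomes -2; next at i=1:; next u becomes -3; next at j=0:; next u becomes -2; next at j=1:; next u becomes -1; next at i=2:; next u becomes -2; next at j=0:; next u becomes -1; next at j=1:; next u becomes 0; next t becomes 2; next final value 2; g runs t becomes 5; next ((-(-1)) == (z * x)) evaluates to false; next z becomes 2; next u becomes 0; next u becomes -4; next at j=0:; next u becomes -3; next at j=1:; next u becomes -2; next u becomes -2; next at j=0:; next u becomes -1; next at j=1:; next u becomes 0; next u becomes -2; next at j=0:; next u becomes -1; next at j=1:; next u becomes 0; next t becomes 2; next final value 2; both end at 2.
An exhaustive pass over the 240 declared inputs shows identical outputs.
verdict: equivalent


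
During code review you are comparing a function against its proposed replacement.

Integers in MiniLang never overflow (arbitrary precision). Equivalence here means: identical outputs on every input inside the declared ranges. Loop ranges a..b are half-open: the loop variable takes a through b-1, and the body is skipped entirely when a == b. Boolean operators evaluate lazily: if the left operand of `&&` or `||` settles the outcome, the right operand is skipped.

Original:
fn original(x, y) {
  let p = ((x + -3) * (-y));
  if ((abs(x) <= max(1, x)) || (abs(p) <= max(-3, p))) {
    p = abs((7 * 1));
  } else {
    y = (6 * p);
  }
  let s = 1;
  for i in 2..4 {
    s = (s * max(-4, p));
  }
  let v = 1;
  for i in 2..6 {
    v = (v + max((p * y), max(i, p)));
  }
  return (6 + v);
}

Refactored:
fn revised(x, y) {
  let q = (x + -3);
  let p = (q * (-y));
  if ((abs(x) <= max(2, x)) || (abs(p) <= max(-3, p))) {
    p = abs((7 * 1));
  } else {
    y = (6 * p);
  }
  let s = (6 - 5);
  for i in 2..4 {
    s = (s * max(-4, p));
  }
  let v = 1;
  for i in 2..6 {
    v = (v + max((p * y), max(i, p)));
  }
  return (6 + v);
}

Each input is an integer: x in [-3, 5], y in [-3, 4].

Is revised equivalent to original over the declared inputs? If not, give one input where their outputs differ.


On input x=-2, y=-3, original returns 5407 while revised returns 35.
verdict: not equivalent; witness: x=-2, y=-3


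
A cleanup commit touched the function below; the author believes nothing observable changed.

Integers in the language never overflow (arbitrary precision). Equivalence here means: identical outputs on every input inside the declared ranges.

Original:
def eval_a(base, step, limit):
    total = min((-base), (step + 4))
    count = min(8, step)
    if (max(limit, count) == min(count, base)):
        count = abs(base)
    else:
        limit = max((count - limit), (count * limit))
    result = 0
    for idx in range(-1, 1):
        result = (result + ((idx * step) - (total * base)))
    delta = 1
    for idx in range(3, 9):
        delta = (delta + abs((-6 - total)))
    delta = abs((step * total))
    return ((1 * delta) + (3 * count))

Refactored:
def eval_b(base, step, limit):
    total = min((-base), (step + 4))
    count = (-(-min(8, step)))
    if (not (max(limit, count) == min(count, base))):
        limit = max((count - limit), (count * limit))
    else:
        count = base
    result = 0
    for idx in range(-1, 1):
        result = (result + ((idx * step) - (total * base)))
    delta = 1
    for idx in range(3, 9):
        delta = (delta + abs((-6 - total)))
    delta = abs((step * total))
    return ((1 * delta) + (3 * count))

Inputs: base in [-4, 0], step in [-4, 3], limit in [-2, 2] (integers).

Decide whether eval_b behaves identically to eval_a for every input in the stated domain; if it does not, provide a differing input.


Not equivalent: base=-2, step=-2, limit=-2 separates them (10 vs -2).
eval_a: total becomes 2; next count becomes -2; next (max(limit, count) == min(count, base)) evaluates to true; next count becomes 2; next result becomes 0; next at idx=-1:; next result becomes 6; next at idx=0:; next result becomes 10; next delta becomes 1; next at idx=3:; next delta becomes 9; next at idx=4:; next delta becomes 17; next at idx=5:; next delta becomes 25; next at idx=6:; next delta becomes 33; next at idx=7:; next delta becomes 41; next at idx=8:; next delta becomes 49; next delta becomes 4; next final value 10
eval_b: total becomes 2; next count becomes -2; next (not (max(limit, count) == min(count, base))) evaluates to false; next count becomes -2; next result becomes 0; next at idx=-1:; next result becomes 6; next at idx=0:; next result becomes 10; next delta becomes 1; next at idx=3:; next delta becomes 9; next at idx=4:; next delta becomes 17; next at idx=5:; next delta becomes 25; next at idx=6:; next delta becomes 33; next at idx=7:; next delta becomes 41; next at idx=8:; next delta becomes 49; next delta becomes 4; next final value -2
verdict: not equivalent; witness: base=-2, step=-2, limit=-2


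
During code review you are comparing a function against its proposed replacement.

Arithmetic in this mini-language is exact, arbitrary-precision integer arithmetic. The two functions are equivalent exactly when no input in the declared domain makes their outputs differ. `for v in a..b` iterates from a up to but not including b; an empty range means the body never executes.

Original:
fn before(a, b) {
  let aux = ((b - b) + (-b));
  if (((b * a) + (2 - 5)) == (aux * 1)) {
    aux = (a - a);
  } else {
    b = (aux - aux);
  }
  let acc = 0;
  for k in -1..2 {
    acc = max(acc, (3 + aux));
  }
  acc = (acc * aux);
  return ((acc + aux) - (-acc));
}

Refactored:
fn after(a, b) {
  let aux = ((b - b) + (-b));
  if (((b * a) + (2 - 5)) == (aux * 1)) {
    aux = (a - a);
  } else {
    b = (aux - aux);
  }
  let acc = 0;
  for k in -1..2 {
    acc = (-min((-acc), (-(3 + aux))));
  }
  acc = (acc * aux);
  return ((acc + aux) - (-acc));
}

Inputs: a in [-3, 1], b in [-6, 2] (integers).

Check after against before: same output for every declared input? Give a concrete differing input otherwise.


This is a faithful refactor — min/max/abs usage differs, but the computed results match everywhere.
Spot check at a=1, b=-6 — before: aux becomes 6; next (((b * a) + (2 - 5)) == (aux * 1)) evaluates to false; next b becomes 0; next acc becomes 0; next at k=-1:; next acc becomes 9; next at k=0:; next acc becomes 9; next at k=1:; next acc becomes 9; next acc becomes 54; next final value 114. after: aux becomes 6; next (((b * a) + (2 - 5)) == (aux * 1)) evaluates to false; next b becomes 0; next acc becomes 0; next at k=-1:; next acc becomes 9; next at k=0:; next acc becomes 9; next at k=1:; next acc becomes 9; next acc becomes 54; next final value 114. Both give 114.
An exhaustive pass over the 45 declared inputs shows identical outputs.
verdict: equivalent


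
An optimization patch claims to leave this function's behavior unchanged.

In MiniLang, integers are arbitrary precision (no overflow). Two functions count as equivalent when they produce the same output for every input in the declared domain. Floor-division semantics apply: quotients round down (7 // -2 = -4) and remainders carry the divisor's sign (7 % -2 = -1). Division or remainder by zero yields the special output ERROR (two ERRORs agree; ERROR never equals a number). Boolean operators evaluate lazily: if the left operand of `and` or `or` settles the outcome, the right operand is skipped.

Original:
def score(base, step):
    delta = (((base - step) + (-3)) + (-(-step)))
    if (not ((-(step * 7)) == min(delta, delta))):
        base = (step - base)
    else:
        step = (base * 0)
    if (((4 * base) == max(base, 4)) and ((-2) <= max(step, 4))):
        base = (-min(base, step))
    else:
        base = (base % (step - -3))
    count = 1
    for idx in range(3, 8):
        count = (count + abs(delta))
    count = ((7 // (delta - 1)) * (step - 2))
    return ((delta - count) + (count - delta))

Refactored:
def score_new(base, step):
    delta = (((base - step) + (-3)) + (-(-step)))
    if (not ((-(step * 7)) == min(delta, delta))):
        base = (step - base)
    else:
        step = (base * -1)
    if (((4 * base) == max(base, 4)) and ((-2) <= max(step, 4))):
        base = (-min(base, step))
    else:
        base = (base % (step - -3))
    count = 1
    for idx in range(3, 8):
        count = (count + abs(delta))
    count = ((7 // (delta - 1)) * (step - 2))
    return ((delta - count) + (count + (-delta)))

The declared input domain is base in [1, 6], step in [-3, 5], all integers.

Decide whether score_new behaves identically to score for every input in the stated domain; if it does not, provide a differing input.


Run the pair on base=3, step=0.
score: delta becomes 0; next (not ((-(step * 7)) == min(delta, delta))) evaluates to false; next step becomes 0; next (((4 * base) == max(base, 4)) and ((-2) <= max(step, 4))) evaluates to false; next base becomes 0; next count becomes 1; next at idx=3:; next count becomes 1; next at idx=4:; next count becomes 1; next at idx=5:; next count becomes 1; next at idx=6:; next count becomes 1; next at idx=7:; next count becomes 1; next count becomes 14; next final value 0
score_new: delta becomes 0; next (not ((-(step * 7)) == min(delta, delta))) evaluates to false; next step becomes -3; next (((4 * base) == max(base, 4)) and ((-2) <= max(step, 4))) evaluates to false; next hits division by zero so the output is ERROR
0 against ERROR: the behavior changed.
verdict: not equivalent; witness: base=3, step=0


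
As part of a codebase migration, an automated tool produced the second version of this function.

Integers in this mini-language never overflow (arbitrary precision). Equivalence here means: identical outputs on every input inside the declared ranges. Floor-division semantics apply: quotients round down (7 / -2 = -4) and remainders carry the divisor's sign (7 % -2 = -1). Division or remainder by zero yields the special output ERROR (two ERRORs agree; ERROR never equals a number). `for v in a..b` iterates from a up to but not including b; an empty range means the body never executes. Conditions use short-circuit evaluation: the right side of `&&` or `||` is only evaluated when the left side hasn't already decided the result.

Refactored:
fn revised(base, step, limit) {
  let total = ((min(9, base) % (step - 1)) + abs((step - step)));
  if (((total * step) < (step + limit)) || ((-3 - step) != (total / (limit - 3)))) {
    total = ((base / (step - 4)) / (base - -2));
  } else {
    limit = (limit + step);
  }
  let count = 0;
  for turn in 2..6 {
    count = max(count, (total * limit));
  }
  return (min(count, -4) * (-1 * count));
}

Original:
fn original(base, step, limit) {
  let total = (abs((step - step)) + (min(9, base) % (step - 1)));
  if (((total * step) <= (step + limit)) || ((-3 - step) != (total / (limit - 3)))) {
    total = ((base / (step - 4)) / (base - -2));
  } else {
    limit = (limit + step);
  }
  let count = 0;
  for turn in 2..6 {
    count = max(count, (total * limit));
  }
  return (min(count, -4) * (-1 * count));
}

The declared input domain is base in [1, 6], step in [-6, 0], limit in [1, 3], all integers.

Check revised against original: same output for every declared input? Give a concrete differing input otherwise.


Run the pair on base=4, step=-3, limit=3.
original: total becomes 0; next (((total * step) <= (step + limit)) || ((-3 - step) != (total / (limit - 3)))) evaluates to true; next total becomes -1; next count becomes 0; next at turn=2:; next count becomes 0; next at turn=3:; next count becomes 0; next at turn=4:; next count becomes 0; next at turn=5:; next count becomes 0; next final value 0
revised: total becomes 0; next hits division by zero so the output is ERROR
0 != ERROR, so the rewrite changes behavior.
verdict: not equivalent; witness: base=4, step=-3, limit=3


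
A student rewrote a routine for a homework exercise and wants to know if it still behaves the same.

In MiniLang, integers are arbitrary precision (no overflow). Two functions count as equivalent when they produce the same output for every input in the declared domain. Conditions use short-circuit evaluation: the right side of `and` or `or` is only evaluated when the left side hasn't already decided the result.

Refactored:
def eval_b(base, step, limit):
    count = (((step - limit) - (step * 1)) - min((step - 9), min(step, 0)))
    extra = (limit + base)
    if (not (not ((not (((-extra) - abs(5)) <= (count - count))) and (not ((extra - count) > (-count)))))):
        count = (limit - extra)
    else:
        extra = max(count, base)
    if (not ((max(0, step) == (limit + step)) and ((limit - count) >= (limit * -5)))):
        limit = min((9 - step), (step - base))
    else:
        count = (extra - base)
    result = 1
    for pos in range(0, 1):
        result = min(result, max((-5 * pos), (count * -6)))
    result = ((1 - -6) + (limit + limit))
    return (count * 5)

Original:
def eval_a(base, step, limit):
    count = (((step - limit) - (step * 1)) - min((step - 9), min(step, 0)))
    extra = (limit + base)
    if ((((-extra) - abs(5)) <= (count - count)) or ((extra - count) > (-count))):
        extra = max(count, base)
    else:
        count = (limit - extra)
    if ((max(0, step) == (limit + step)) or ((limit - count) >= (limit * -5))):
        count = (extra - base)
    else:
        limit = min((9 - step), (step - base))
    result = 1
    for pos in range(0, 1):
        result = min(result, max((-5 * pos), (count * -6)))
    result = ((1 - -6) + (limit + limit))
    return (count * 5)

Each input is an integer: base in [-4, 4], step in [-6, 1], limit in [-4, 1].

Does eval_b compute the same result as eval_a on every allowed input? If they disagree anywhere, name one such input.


On input base=-4, step=-1, limit=1, eval_a returns 65 while eval_b returns 45.
verdict: not equivalent; witness: base=-4, step=-1, limit=1


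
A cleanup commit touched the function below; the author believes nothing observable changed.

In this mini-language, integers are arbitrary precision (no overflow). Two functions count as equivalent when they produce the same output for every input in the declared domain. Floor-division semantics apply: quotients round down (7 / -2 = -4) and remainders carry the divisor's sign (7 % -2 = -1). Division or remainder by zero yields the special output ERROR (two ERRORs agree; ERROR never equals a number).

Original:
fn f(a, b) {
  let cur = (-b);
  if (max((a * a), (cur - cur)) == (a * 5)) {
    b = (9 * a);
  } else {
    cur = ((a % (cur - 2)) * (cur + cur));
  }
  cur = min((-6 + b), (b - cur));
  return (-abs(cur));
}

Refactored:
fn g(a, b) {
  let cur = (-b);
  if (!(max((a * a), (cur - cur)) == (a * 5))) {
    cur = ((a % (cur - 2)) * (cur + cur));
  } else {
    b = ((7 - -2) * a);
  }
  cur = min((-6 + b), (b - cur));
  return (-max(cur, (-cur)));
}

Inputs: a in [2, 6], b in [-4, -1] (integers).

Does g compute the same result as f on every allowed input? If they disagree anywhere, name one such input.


Side by side, the visible changes include: boolean connective usage differs, plus arithmetic usage differs, plus constant usage differs, plus min/max/abs usage differs.
Spot check at a=4, b=-4 — f: cur = 4; (max((a * a), (cur - cur)) == (a * 5)) -> false; cur = 0; cur = -10; return -10. g: cur = 4; (!(max((a * a), (cur - cur)) == (a * 5))) -> true; cur = 0; cur = -10; return -10. Both give -10.
Across all 20 domain points the two functions coincide.
verdict: equivalent


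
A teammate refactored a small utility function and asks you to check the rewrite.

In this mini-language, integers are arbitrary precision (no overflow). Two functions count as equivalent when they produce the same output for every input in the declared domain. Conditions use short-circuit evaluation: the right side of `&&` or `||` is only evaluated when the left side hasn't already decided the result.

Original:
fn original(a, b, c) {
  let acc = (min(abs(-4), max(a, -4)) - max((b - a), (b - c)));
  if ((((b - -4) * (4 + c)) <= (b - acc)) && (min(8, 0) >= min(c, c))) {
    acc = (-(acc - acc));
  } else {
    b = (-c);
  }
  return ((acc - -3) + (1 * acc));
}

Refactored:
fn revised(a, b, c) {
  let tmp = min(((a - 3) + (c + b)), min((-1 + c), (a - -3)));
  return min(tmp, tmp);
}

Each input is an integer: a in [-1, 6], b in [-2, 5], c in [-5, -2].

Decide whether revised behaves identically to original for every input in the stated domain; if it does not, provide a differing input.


Run the pair on a=-1, b=-2, c=-5.
original: acc = -4; ((((b - -4) * (4 + c)) <= (b - acc)) && (min(8, 0) >= min(c, c))) -> true; acc = 0; return 3
revised: tmp = -11; return -11
3 against -11: the behavior changed.
verdict: not equivalent; witness: a=-1, b=-2, c=-5


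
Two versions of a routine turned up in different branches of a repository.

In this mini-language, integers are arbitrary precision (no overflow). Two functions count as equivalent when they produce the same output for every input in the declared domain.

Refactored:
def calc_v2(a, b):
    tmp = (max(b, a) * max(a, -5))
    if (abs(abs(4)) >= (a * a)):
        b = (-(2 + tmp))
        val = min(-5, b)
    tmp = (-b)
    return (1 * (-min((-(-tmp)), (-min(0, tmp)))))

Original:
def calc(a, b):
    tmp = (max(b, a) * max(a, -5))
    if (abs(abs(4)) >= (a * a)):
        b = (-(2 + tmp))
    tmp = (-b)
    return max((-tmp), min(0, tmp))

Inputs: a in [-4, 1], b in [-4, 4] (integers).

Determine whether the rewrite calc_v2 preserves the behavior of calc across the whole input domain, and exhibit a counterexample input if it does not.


One difference looks behavioral, but it never changes the outcome for any declared input.
As a probe, take a=-4, b=2: calc runs tmp := -8 | (abs(abs(4)) >= (a * a)): false | tmp := -2 | result 2; calc_v2 runs tmp := -8 | (abs(abs(4)) >= (a * a)): false | tmp := -2 | result 2; both end at 2.
Every one of the 54 inputs gives matching results.
verdict: equivalent


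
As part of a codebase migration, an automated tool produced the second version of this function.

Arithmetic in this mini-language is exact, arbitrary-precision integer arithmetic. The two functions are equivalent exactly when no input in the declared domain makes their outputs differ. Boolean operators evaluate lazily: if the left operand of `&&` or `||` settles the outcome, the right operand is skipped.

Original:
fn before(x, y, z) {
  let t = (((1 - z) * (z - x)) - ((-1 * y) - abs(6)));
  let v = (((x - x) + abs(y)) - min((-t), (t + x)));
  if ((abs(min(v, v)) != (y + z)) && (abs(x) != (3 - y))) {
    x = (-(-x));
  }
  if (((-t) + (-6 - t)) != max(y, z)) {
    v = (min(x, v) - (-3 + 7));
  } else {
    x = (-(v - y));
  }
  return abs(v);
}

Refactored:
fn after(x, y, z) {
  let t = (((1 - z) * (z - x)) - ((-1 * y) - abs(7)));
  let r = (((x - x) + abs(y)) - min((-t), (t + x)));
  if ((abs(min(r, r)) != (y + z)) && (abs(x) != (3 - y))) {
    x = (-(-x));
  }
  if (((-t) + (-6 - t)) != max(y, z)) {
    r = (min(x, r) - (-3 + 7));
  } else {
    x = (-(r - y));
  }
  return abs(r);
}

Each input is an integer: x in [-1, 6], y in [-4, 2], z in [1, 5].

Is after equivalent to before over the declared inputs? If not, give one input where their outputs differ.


Evaluate both at x=0, y=0, z=4.
before: t := -6 | v := 6 | ((abs(min(v, v)) != (y + z)) && (abs(x) != (3 - y))): true | x := 0 | (((-t) + (-6 - t)) != max(y, z)): true | v := -4 | result 4
after: t := -5 | r := 5 | ((abs(min(r, r)) != (y + z)) && (abs(x) != (3 - y))): true | x := 0 | (((-t) + (-6 - t)) != max(y, z)): false | x := -5 | result 5
4 != 5, so the rewrite changes behavior.
verdict: not equivalent; witness: x=0, y=0, z=4


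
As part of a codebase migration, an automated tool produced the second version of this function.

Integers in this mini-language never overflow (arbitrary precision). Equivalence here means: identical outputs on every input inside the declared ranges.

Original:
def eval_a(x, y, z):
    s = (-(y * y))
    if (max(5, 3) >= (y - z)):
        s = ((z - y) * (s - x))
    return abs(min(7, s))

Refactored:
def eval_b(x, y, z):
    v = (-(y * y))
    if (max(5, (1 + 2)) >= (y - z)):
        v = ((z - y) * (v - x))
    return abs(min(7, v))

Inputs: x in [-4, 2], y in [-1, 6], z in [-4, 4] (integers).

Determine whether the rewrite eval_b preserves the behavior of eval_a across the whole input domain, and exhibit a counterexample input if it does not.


Equivalent — the differences include constant usage differs; and local variable names differ; and arithmetic usage differs, yet no declared input distinguishes the two.
Tracing x=2, y=6, z=-4: eval_a: s=-36, then (max(5, 3) >= (y - z)) is false, then returns 36 | eval_b: v=-36, then (max(5, (1 + 2)) >= (y - z)) is false, then returns 36 — matching result 36.
Checked all 504 inputs in the declared domain: the outputs agree on every one.
verdict: equivalent


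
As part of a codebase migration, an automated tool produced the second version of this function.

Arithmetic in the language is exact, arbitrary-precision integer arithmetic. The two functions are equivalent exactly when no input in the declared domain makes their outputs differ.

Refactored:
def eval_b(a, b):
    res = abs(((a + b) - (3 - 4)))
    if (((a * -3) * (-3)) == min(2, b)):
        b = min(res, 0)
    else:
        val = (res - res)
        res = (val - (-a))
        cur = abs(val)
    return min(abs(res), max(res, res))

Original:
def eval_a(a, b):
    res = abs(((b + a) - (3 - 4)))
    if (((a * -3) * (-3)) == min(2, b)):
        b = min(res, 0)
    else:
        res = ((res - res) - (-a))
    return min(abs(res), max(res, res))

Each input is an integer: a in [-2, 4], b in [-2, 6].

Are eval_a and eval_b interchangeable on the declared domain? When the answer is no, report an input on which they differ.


Side by side, the visible changes include: local variable names differ; min/max/abs usage differs; statement counts differ.
Spot check at a=0, b=-1 — eval_a: res becomes 0; next (((a * -3) * (-3)) == min(2, b)) evaluates to false; next res becomes 0; next final value 0. eval_b: res becomes 0; next (((a * -3) * (-3)) == min(2, b)) evaluates to false; next val becomes 0; next res becomes 0; next cur becomes 0; next final value 0. Both give 0.
Checked all 63 inputs in the declared domain: the outputs agree on every one.
verdict: equivalent


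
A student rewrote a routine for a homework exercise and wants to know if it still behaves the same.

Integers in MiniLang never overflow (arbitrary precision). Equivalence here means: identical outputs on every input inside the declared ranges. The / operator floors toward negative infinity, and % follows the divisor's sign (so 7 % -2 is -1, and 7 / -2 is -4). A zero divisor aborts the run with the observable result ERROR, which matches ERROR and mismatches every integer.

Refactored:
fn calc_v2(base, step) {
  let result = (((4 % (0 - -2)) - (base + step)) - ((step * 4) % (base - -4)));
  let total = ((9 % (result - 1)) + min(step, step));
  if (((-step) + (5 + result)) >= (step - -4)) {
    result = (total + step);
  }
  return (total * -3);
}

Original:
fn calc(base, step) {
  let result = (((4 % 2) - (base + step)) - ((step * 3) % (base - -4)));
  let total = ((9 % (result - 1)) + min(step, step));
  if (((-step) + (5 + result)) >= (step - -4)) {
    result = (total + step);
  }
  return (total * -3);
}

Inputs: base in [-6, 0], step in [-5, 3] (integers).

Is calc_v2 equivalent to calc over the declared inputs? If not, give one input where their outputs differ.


Input base=-6, step=-3: 9 from calc versus 6 from calc_v2.
verdict: not equivalent; witness: base=-6, step=-3
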